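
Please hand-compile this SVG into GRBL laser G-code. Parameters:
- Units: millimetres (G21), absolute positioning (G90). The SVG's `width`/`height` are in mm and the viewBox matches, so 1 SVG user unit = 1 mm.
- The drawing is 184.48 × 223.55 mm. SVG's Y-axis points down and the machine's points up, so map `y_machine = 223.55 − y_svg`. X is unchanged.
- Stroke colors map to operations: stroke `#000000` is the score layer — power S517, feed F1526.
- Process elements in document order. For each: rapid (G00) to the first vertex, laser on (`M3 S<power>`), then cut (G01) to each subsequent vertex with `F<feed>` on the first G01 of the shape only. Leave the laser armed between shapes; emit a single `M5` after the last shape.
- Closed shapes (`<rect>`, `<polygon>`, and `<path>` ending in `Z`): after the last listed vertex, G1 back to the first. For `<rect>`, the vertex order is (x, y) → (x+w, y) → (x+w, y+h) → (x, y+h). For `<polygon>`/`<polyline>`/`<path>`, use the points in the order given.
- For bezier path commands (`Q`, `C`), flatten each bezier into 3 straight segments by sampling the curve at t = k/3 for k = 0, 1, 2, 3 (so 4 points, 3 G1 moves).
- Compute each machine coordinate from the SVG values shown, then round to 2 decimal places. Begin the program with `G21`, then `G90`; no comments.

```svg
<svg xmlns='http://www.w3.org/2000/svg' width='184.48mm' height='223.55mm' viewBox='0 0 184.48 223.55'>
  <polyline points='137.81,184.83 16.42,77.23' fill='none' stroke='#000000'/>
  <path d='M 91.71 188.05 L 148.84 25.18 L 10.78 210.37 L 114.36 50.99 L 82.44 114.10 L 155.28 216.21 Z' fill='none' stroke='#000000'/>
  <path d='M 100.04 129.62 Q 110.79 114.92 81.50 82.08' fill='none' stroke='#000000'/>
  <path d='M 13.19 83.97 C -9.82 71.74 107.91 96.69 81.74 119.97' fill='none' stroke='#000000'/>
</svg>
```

1 u = 1 mm; y_m = 223.55 − y.

[1] `<polyline>` line segment, #000000→score S517 F1526: (137.81,38.72) → (16.42,146.32)

[2] `<path>` closed polygon, #000000→score S517 F1526: (91.71,35.50) → (148.84,198.37) → (10.78,13.18) → (114.36,172.56) → (82.44,109.45) → (155.28,7.34) → (91.71,35.50) (closed)

[3] `<path>` quadratic bezier, #000000→score S517 F1526: (100.04,93.93) → (102.76,105.75) → (96.58,121.59) → (81.50,141.47)

[4] `<path>` cubic bezier, #000000→score S517 F1526: (13.19,139.58) → (26.55,140.86) → (70.49,125.98) → (81.74,103.58)

G21
G90
G00 X137.81 Y38.72
M3 S517
G01 X16.42 Y146.32 F1526
G00 X91.71 Y35.50
M3 S517
G01 X148.84 Y198.37 F1526
G01 X10.78 Y13.18
G01 X114.36 Y172.56
G01 X82.44 Y109.45
G01 X155.28 Y7.34
G01 X91.71 Y35.50
G00 X100.04 Y93.93
M3 S517
G01 X102.76 Y105.75 F1526
G01 X96.58 Y121.59
G01 X81.50 Y141.47
G00 X13.19 Y139.58
M3 S517
G01 X26.55 Y140.86 F1526
G01 X70.49 Y125.98
G01 X81.74 Y103.58
M5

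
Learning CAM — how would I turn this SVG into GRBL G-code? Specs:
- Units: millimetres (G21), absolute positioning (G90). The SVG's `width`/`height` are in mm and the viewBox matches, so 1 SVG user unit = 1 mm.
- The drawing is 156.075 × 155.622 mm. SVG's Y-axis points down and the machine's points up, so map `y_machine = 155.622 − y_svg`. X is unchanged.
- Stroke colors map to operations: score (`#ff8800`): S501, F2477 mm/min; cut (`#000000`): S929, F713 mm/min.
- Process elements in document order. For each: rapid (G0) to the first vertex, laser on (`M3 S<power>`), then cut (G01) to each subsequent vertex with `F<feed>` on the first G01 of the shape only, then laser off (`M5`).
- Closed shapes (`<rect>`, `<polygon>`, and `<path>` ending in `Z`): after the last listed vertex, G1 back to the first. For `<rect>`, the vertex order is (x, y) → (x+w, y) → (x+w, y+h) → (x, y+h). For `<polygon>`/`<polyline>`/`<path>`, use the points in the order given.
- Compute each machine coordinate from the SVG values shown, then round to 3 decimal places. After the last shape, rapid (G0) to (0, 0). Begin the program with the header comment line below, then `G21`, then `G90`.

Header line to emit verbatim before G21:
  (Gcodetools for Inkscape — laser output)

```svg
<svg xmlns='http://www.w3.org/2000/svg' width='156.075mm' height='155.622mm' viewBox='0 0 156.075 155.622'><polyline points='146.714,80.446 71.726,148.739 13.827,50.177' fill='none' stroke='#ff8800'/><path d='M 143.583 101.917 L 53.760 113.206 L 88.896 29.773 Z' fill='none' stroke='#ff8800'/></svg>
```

(Gcodetools for Inkscape — laser output)
G21
G90
G0 X146.714 Y75.176
M3 S501
G01 X71.726 Y6.883 F2477
G01 X13.827 Y105.445
M5
G0 X143.583 Y53.705
M3 S501
G01 X53.760 Y42.416 F2477
G01 X88.896 Y125.849
G01 X143.583 Y53.705
M5
G0 X0.000 Y0.000

1 u = 1 mm; y_m = 155.622 − y.

[1] `<polyline>` open polyline, #ff8800→score S501 F2477: (146.714,75.176) → (71.726,6.883) → (13.827,105.445)

[2] `<path>` regular polygon, #ff8800→score S501 F2477: (143.583,53.705) → (53.760,42.416) → (88.896,125.849) → (143.583,53.705) (closed)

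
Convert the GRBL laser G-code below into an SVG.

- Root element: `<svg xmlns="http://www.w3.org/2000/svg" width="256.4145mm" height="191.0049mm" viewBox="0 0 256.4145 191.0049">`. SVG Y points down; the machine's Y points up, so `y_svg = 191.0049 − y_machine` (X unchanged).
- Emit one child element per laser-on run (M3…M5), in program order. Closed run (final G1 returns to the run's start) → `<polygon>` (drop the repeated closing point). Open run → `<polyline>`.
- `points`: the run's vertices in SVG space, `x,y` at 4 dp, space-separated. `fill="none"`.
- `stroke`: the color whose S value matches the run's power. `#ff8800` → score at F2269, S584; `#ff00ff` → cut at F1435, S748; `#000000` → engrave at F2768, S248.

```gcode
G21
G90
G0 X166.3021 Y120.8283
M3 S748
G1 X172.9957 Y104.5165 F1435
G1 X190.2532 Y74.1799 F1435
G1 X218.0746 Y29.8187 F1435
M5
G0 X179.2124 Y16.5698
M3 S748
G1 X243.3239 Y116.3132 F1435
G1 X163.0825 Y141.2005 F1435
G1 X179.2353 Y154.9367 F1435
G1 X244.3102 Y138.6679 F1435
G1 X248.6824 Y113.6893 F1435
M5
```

Machine Y-up, SVG Y-down with viewBox height 191.0049, so y_svg = 191.0049 − y_machine; X carries over. Every run uses S748, so all elements get stroke `#ff00ff` (cut).

Run 1: The run is open, so emit a `<polyline>` with points (Y-flipped): 166.3021,70.1766 172.9957,86.4884 190.2532,116.8250 218.0746,161.1862.

Run 2: The run is open, so emit a `<polyline>` with points (Y-flipped): 179.2124,174.4351 243.3239,74.6917 163.0825,49.8044 179.2353,36.0682 244.3102,52.3370 248.6824,77.3156.

<svg xmlns="http://www.w3.org/2000/svg" width="256.4145mm" height="191.0049mm" viewBox="0 0 256.4145 191.0049">
  <polyline points="166.3021,70.1766 172.9957,86.4884 190.2532,116.8250 218.0746,161.1862" fill="none" stroke="#ff00ff"/>
  <polyline points="179.2124,174.4351 243.3239,74.6917 163.0825,49.8044 179.2353,36.0682 244.3102,52.3370 248.6824,77.3156" fill="none" stroke="#ff00ff"/>
</svg>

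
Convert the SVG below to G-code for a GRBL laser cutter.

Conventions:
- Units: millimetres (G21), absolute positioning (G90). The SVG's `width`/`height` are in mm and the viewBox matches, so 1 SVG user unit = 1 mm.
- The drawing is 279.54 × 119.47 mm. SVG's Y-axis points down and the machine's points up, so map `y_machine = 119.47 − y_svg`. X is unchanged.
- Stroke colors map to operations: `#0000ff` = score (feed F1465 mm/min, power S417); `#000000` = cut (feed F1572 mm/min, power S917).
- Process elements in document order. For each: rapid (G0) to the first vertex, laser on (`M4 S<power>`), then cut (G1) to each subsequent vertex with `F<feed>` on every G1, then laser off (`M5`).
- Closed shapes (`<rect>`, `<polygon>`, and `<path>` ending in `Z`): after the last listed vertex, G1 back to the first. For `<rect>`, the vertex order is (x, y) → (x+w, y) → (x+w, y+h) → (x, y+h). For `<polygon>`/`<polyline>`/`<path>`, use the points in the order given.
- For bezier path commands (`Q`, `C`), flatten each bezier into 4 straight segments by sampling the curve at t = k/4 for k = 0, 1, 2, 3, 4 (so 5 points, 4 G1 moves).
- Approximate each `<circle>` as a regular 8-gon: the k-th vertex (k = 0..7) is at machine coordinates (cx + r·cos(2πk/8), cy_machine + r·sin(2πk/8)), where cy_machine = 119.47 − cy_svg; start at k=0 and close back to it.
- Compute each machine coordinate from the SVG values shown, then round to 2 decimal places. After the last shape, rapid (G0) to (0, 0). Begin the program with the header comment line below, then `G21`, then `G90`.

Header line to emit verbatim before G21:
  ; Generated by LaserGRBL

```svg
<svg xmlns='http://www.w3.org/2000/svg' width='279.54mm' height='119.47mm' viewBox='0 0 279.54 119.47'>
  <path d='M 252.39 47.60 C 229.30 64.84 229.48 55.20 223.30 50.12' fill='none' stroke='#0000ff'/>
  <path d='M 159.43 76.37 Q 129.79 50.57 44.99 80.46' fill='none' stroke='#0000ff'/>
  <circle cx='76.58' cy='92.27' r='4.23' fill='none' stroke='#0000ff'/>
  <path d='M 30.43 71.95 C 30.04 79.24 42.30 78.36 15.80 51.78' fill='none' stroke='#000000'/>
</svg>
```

viewBox `0 0 279.54 119.47` with mm width/height → 1 unit = 1 mm. Flip: y_m = 119.47 − y_svg.

**Shape 1** — `<path>` cubic bezier, stroke `#0000ff` → score (S417, F1465). Control points (SVG): P0=(252.39,47.60), P1=(229.30,64.84), P2=(229.48,55.20), P3=(223.30,50.12); sampled at t=k/4. Machine vertices: (252.39,71.87) → (238.97,63.49) → (231.50,62.24) → (227.21,65.18) → (223.30,69.35). Open path.

**Shape 2** — `<path>` quadratic bezier, stroke `#0000ff` → score (S417, F1465). Control points (SVG): P0=(159.43,76.37), P1=(129.79,50.57), P2=(44.99,80.46); sampled at t=k/4. Machine vertices: (159.43,43.10) → (141.16,52.52) → (116.00,54.98) → (83.94,50.47) → (44.99,39.01). Open path.

**Shape 3** — `<circle>` circle, stroke `#0000ff` → score (S417, F1465). Machine vertices: (80.81,27.20) → (79.57,30.19) → (76.58,31.43) → (73.59,30.19) → (72.35,27.20) → (73.59,24.21) → (76.58,22.97) → (79.57,24.21) → (80.81,27.20). Closed: final G1 returns to the first vertex.

**Shape 4** — `<path>` cubic bezier, stroke `#000000` → cut (S917, F1572). Control points (SVG): P0=(30.43,71.95), P1=(30.04,79.24), P2=(42.30,78.36), P3=(15.80,51.78); sampled at t=k/4. Machine vertices: (30.43,47.52) → (31.71,43.86) → (32.91,44.90) → (29.21,52.30) → (15.80,67.69). Open path.

; Generated by LaserGRBL
G21
G90
G0 X252.39 Y71.87
M4 S417
G1 X238.97 Y63.49 F1465
G1 X231.50 Y62.24 F1465
G1 X227.21 Y65.18 F1465
G1 X223.30 Y69.35 F1465
M5
G0 X159.43 Y43.10
M4 S417
G1 X141.16 Y52.52 F1465
G1 X116.00 Y54.98 F1465
G1 X83.94 Y50.47 F1465
G1 X44.99 Y39.01 F1465
M5
G0 X80.81 Y27.20
M4 S417
G1 X79.57 Y30.19 F1465
G1 X76.58 Y31.43 F1465
G1 X73.59 Y30.19 F1465
G1 X72.35 Y27.20 F1465
G1 X73.59 Y24.21 F1465
G1 X76.58 Y22.97 F1465
G1 X79.57 Y24.21 F1465
G1 X80.81 Y27.20 F1465
M5
G0 X30.43 Y47.52
M4 S917
G1 X31.71 Y43.86 F1572
G1 X32.91 Y44.90 F1572
G1 X29.21 Y52.30 F1572
G1 X15.80 Y67.69 F1572
M5
G0 X0.00 Y0.00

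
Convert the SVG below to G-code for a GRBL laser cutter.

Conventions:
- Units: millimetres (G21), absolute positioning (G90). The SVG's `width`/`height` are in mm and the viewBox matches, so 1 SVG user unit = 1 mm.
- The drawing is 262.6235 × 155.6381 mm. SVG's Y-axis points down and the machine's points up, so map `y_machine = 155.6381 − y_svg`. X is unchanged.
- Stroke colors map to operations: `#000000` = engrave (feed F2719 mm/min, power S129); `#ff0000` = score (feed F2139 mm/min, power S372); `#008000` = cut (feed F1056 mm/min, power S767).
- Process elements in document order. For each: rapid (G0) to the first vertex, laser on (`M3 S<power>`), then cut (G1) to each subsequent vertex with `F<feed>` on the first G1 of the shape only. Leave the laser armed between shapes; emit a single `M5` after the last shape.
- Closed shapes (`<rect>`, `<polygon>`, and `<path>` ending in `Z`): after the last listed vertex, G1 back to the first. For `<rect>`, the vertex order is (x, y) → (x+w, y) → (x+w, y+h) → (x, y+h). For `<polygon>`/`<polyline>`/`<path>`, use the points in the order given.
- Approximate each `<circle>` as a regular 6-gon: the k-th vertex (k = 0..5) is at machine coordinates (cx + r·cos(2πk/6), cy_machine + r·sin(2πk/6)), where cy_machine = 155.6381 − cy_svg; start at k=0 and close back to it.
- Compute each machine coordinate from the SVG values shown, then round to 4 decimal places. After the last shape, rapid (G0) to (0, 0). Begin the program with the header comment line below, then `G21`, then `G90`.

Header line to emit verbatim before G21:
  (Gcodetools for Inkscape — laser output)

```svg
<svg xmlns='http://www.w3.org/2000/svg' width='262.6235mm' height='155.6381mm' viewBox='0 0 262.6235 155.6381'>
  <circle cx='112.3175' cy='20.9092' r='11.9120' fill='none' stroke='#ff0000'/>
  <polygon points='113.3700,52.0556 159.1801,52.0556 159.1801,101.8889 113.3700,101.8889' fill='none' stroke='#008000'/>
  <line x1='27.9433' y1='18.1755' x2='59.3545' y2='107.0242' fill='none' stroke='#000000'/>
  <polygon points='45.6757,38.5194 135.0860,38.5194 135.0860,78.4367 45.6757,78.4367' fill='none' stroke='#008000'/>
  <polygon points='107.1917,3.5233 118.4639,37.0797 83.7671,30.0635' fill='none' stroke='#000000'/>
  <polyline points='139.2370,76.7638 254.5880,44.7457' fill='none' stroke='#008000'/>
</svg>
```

(Gcodetools for Inkscape — laser output)
G21
G90
G0 X124.2295 Y134.7289
M3 S372
G1 X118.2735 Y145.0450 F2139
G1 X106.3615 Y145.0450
G1 X100.4055 Y134.7289
G1 X106.3615 Y124.4128
G1 X118.2735 Y124.4128
G1 X124.2295 Y134.7289
G0 X113.3700 Y103.5825
M3 S767
G1 X159.1801 Y103.5825 F1056
G1 X159.1801 Y53.7492
G1 X113.3700 Y53.7492
G1 X113.3700 Y103.5825
G0 X27.9433 Y137.4626
M3 S129
G1 X59.3545 Y48.6139 F2719
G0 X45.6757 Y117.1187
M3 S767
G1 X135.0860 Y117.1187 F1056
G1 X135.0860 Y77.2014
G1 X45.6757 Y77.2014
G1 X45.6757 Y117.1187
G0 X107.1917 Y152.1148
M3 S129
G1 X118.4639 Y118.5584 F2719
G1 X83.7671 Y125.5746
G1 X107.1917 Y152.1148
G0 X139.2370 Y78.8743
M3 S767
G1 X254.5880 Y110.8924 F1056
M5
G0 X0.0000 Y0.0000

Since the viewBox matches the mm dimensions, user units are millimetres directly. The only transform is the Y-flip y_m = 155.6381 − y_svg.

Shape 1 is a circle drawn with `<circle>`. Its stroke #ff0000 means score at S372, F2139. After flipping Y the toolpath is (124.2295,134.7289) → (118.2735,145.0450) → (106.3615,145.0450) → (100.4055,134.7289) → (106.3615,124.4128) → (118.2735,124.4128) → (124.2295,134.7289), returning to the start.

Shape 2 is a rectangle drawn with `<polygon>`. Its stroke #008000 means cut at S767, F1056. After flipping Y the toolpath is (113.3700,103.5825) → (159.1801,103.5825) → (159.1801,53.7492) → (113.3700,53.7492) → (113.3700,103.5825), returning to the start.

Shape 3 is a line segment drawn with `<line>`. Its stroke #000000 means engrave at S129, F2719. After flipping Y the toolpath is (27.9433,137.4626) → (59.3545,48.6139).

Shape 4 is a rectangle drawn with `<polygon>`. Its stroke #008000 means cut at S767, F1056. After flipping Y the toolpath is (45.6757,117.1187) → (135.0860,117.1187) → (135.0860,77.2014) → (45.6757,77.2014) → (45.6757,117.1187), returning to the start.

Shape 5 is a regular polygon drawn with `<polygon>`. Its stroke #000000 means engrave at S129, F2719. After flipping Y the toolpath is (107.1917,152.1148) → (118.4639,118.5584) → (83.7671,125.5746) → (107.1917,152.1148), returning to the start.

Shape 6 is a line segment drawn with `<polyline>`. Its stroke #008000 means cut at S767, F1056. After flipping Y the toolpath is (139.2370,78.8743) → (254.5880,110.8924).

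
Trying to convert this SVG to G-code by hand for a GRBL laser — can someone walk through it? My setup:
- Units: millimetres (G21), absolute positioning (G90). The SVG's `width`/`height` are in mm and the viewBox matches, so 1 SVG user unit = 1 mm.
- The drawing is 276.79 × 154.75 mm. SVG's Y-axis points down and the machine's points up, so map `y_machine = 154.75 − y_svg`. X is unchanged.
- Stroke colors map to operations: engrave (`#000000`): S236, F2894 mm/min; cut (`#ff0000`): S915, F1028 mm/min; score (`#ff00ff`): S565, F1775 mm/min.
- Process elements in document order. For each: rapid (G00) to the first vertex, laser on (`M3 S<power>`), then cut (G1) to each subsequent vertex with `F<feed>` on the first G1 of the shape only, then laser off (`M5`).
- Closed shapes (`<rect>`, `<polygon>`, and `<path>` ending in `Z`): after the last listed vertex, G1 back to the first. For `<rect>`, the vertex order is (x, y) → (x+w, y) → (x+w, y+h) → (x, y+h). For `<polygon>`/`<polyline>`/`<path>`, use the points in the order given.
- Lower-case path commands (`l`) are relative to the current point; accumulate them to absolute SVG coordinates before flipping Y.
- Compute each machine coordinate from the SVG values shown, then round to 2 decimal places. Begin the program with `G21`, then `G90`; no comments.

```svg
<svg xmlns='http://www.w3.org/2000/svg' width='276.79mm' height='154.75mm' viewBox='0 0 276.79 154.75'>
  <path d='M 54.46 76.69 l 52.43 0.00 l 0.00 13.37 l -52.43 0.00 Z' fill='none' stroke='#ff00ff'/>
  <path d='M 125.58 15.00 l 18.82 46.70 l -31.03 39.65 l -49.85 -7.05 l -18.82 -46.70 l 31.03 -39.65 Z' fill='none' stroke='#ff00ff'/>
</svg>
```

G21
G90
G00 X54.46 Y78.06
M3 S565
G1 X106.89 Y78.06 F1775
G1 X106.89 Y64.69
G1 X54.46 Y64.69
G1 X54.46 Y78.06
M5
G00 X125.58 Y139.75
M3 S565
G1 X144.40 Y93.05 F1775
G1 X113.37 Y53.40
G1 X63.52 Y60.45
G1 X44.70 Y107.15
G1 X75.73 Y146.80
G1 X125.58 Y139.75
M5

1 u = 1 mm; y_m = 154.75 − y.

[1] `<path>` rectangle, #ff00ff→score S565 F1775: (54.46,78.06) → (106.89,78.06) → (106.89,64.69) → (54.46,64.69) → (54.46,78.06) (closed)

[2] `<path>` regular polygon, #ff00ff→score S565 F1775: (125.58,139.75) → (144.40,93.05) → (113.37,53.40) → (63.52,60.45) → (44.70,107.15) → (75.73,146.80) → (125.58,139.75) (closed)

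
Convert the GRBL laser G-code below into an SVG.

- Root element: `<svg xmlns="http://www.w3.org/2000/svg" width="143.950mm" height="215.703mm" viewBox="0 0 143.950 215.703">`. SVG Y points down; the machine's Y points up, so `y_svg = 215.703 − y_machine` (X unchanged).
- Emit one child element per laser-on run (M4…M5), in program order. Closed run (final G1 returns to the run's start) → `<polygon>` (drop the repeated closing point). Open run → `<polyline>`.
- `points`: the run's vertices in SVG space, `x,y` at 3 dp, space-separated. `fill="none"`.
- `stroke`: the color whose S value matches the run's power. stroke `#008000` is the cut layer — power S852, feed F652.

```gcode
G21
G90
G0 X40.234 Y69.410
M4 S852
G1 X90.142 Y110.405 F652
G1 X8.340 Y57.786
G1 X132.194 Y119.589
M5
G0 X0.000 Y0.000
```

Machine Y-up, SVG Y-down with viewBox height 215.703, so y_svg = 215.703 − y_machine; X carries over. Every run uses S852, so all elements get stroke `#008000` (cut).

Run 1: The run is open, so emit a `<polyline>` with points (Y-flipped): 40.234,146.293 90.142,105.298 8.340,157.917 132.194,96.114.

<svg xmlns="http://www.w3.org/2000/svg" width="143.950mm" height="215.703mm" viewBox="0 0 143.950 215.703">
  <polyline points="40.234,146.293 90.142,105.298 8.340,157.917 132.194,96.114" fill="none" stroke="#008000"/>
</svg>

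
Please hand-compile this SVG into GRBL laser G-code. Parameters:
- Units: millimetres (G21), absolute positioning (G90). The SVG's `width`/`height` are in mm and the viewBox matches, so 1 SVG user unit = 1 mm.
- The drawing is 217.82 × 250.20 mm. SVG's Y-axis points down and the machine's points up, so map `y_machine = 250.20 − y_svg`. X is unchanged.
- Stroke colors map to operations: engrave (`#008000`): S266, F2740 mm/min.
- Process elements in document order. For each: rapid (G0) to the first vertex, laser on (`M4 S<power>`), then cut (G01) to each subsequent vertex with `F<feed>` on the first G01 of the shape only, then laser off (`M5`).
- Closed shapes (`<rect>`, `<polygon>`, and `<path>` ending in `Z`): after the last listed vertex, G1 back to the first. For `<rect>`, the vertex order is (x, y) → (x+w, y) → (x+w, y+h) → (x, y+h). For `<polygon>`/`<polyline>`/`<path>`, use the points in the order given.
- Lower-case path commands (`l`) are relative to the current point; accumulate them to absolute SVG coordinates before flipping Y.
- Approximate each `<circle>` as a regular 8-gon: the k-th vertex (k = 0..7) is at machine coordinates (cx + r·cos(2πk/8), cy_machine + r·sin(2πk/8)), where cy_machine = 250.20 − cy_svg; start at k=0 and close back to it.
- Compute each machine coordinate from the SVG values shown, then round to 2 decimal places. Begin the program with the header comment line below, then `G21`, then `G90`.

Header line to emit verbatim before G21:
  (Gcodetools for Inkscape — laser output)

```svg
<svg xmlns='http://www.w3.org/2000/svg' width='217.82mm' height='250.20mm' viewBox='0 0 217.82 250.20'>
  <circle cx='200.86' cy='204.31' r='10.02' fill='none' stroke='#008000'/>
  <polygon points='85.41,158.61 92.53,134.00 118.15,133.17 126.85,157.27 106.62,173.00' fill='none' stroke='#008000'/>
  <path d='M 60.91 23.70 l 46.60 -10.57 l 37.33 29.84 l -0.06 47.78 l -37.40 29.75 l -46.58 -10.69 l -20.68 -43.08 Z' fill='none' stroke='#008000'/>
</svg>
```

(Gcodetools for Inkscape — laser output)
G21
G90
G0 X210.88 Y45.89
M4 S266
G01 X207.95 Y52.98 F2740
G01 X200.86 Y55.91
G01 X193.77 Y52.98
G01 X190.84 Y45.89
G01 X193.77 Y38.80
G01 X200.86 Y35.87
G01 X207.95 Y38.80
G01 X210.88 Y45.89
M5
G0 X85.41 Y91.59
M4 S266
G01 X92.53 Y116.20 F2740
G01 X118.15 Y117.03
G01 X126.85 Y92.93
G01 X106.62 Y77.20
G01 X85.41 Y91.59
M5
G0 X60.91 Y226.50
M4 S266
G01 X107.51 Y237.07 F2740
G01 X144.84 Y207.23
G01 X144.78 Y159.45
G01 X107.38 Y129.70
G01 X60.80 Y140.39
G01 X40.12 Y183.47
G01 X60.91 Y226.50
M5

Since the viewBox matches the mm dimensions, user units are millimetres directly. The only transform is the Y-flip y_m = 250.20 − y_svg.

Shape 1 is a circle drawn with `<circle>`. Its stroke #008000 means engrave at S266, F2740. After flipping Y the toolpath is (210.88,45.89) → (207.95,52.98) → (200.86,55.91) → (193.77,52.98) → (190.84,45.89) → (193.77,38.80) → (200.86,35.87) → (207.95,38.80) → (210.88,45.89), returning to the start.

Shape 2 is a regular polygon drawn with `<polygon>`. Its stroke #008000 means engrave at S266, F2740. After flipping Y the toolpath is (85.41,91.59) → (92.53,116.20) → (118.15,117.03) → (126.85,92.93) → (106.62,77.20) → (85.41,91.59), returning to the start.

Shape 3 is a regular polygon drawn with `<path>`. Its stroke #008000 means engrave at S266, F2740. After flipping Y the toolpath is (60.91,226.50) → (107.51,237.07) → (144.84,207.23) → (144.78,159.45) → (107.38,129.70) → (60.80,140.39) → (40.12,183.47) → (60.91,226.50), returning to the start.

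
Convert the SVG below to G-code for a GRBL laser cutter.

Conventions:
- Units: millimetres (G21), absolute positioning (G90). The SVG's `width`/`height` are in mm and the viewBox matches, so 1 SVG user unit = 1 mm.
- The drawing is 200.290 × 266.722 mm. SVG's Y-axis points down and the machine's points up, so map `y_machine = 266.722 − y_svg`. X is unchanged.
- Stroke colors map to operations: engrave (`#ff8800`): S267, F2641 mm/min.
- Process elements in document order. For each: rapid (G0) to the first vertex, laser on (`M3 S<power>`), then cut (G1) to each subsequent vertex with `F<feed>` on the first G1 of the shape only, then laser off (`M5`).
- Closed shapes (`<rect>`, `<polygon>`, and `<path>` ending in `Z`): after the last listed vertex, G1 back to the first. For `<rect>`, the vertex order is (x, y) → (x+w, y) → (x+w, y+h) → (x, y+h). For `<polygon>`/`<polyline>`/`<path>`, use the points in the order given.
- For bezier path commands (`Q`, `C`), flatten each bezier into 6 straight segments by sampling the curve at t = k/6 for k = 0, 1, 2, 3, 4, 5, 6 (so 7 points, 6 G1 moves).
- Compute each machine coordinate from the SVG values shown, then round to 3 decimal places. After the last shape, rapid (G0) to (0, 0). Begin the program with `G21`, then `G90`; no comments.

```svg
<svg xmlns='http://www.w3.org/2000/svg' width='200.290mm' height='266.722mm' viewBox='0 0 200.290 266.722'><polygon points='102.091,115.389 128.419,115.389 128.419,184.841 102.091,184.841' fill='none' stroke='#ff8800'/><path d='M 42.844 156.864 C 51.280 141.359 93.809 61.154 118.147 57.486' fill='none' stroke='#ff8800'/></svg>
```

viewBox `0 0 200.290 266.722` with mm width/height → 1 unit = 1 mm. Flip: y_m = 266.722 − y_svg.

**Shape 1** — `<polygon>` rectangle, stroke `#ff8800` → engrave (S267, F2641). Machine vertices: (102.091,151.333) → (128.419,151.333) → (128.419,81.881) → (102.091,81.881) → (102.091,151.333). Closed: final G1 returns to the first vertex.

**Shape 2** — `<path>` cubic bezier, stroke `#ff8800` → engrave (S267, F2641). Control points (SVG): P0=(42.844,156.864), P1=(51.280,141.359), P2=(93.809,61.154), P3=(118.147,57.486); sampled at t=k/6. Machine vertices: (42.844,109.858) → (49.661,122.348) → (60.708,141.699) → (74.532,163.986) → (89.682,185.287) → (104.704,201.678) → (118.147,209.236). Open path.

G21
G90
G0 X102.091 Y151.333
M3 S267
G1 X128.419 Y151.333 F2641
G1 X128.419 Y81.881
G1 X102.091 Y81.881
G1 X102.091 Y151.333
M5
G0 X42.844 Y109.858
M3 S267
G1 X49.661 Y122.348 F2641
G1 X60.708 Y141.699
G1 X74.532 Y163.986
G1 X89.682 Y185.287
G1 X104.704 Y201.678
G1 X118.147 Y209.236
M5
G0 X0.000 Y0.000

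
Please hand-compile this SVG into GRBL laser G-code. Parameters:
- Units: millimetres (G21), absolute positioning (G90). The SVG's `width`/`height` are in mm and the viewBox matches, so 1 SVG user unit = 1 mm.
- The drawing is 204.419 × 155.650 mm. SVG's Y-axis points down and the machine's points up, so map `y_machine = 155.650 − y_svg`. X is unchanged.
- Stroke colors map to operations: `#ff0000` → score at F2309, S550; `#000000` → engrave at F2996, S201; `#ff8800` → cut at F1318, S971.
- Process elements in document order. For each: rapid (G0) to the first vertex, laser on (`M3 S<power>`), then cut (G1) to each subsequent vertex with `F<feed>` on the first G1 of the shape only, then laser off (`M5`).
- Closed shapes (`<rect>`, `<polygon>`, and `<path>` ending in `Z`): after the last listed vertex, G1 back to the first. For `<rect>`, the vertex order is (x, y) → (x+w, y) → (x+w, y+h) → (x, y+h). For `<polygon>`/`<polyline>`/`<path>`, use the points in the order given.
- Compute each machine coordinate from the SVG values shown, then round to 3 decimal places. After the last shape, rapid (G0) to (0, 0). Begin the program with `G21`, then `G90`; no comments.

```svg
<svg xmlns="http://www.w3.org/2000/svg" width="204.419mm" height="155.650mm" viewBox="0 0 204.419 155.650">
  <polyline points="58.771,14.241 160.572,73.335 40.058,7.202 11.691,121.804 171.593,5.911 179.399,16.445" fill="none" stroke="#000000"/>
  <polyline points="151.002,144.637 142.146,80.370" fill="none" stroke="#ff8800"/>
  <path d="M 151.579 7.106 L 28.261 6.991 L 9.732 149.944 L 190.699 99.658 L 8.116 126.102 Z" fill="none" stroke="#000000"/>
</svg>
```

G21
G90
G0 X58.771 Y141.409
M3 S201
G1 X160.572 Y82.315 F2996
G1 X40.058 Y148.448
G1 X11.691 Y33.846
G1 X171.593 Y149.739
G1 X179.399 Y139.205
M5
G0 X151.002 Y11.013
M3 S971
G1 X142.146 Y75.280 F1318
M5
G0 X151.579 Y148.544
M3 S201
G1 X28.261 Y148.659 F2996
G1 X9.732 Y5.706
G1 X190.699 Y55.992
G1 X8.116 Y29.548
G1 X151.579 Y148.544
M5
G0 X0.000 Y0.000

1 u = 1 mm; y_m = 155.650 − y.

[1] `<polyline>` open polyline, #000000→engrave S201 F2996: (58.771,141.409) → (160.572,82.315) → (40.058,148.448) → (11.691,33.846) → (171.593,149.739) → (179.399,139.205)

[2] `<polyline>` line segment, #ff8800→cut S971 F1318: (151.002,11.013) → (142.146,75.280)

[3] `<path>` closed polygon, #000000→engrave S201 F2996: (151.579,148.544) → (28.261,148.659) → (9.732,5.706) → (190.699,55.992) → (8.116,29.548) → (151.579,148.544) (closed)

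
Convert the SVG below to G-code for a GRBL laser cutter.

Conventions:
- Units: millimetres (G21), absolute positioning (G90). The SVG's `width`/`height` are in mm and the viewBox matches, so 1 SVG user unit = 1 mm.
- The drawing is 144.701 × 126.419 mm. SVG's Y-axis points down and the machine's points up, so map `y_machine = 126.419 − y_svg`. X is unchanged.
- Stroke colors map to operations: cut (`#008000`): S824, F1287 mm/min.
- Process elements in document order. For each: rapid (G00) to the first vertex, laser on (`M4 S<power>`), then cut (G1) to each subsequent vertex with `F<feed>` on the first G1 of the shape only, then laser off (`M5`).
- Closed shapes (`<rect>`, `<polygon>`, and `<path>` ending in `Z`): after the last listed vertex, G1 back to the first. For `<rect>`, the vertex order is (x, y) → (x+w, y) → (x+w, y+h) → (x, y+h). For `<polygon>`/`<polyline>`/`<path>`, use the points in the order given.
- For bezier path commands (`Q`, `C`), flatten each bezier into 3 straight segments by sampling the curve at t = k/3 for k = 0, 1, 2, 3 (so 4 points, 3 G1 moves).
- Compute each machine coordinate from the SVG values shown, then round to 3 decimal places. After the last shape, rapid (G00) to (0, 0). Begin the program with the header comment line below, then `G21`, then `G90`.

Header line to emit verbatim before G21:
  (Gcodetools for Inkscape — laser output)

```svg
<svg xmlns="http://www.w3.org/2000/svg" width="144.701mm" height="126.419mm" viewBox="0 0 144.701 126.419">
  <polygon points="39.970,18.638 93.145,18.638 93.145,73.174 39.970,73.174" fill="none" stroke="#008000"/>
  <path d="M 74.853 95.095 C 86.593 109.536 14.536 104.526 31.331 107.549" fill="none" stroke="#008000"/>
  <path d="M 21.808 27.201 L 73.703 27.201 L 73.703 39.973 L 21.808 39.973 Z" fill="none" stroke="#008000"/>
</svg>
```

(Gcodetools for Inkscape — laser output)
G21
G90
G00 X39.970 Y107.781
M4 S824
G1 X93.145 Y107.781 F1287
G1 X93.145 Y53.245
G1 X39.970 Y53.245
G1 X39.970 Y107.781
M5
G00 X74.853 Y31.324
M4 S824
G1 X65.055 Y22.349 F1287
G1 X37.759 Y20.233
G1 X31.331 Y18.870
M5
G00 X21.808 Y99.218
M4 S824
G1 X73.703 Y99.218 F1287
G1 X73.703 Y86.446
G1 X21.808 Y86.446
G1 X21.808 Y99.218
M5
G00 X0.000 Y0.000

Since the viewBox matches the mm dimensions, user units are millimetres directly. The only transform is the Y-flip y_m = 126.419 − y_svg.

Shape 1 is a rectangle drawn with `<polygon>`. Its stroke #008000 means cut at S824, F1287. After flipping Y the toolpath is (39.970,107.781) → (93.145,107.781) → (93.145,53.245) → (39.970,53.245) → (39.970,107.781), returning to the start.

Shape 2 is a cubic bezier drawn with `<path>`. Its stroke #008000 means cut at S824, F1287. After flipping Y the toolpath is (74.853,31.324) → (65.055,22.349) → (37.759,20.233) → (31.331,18.870).

Shape 3 is a rectangle drawn with `<path>`. Its stroke #008000 means cut at S824, F1287. After flipping Y the toolpath is (21.808,99.218) → (73.703,99.218) → (73.703,86.446) → (21.808,86.446) → (21.808,99.218), returning to the start.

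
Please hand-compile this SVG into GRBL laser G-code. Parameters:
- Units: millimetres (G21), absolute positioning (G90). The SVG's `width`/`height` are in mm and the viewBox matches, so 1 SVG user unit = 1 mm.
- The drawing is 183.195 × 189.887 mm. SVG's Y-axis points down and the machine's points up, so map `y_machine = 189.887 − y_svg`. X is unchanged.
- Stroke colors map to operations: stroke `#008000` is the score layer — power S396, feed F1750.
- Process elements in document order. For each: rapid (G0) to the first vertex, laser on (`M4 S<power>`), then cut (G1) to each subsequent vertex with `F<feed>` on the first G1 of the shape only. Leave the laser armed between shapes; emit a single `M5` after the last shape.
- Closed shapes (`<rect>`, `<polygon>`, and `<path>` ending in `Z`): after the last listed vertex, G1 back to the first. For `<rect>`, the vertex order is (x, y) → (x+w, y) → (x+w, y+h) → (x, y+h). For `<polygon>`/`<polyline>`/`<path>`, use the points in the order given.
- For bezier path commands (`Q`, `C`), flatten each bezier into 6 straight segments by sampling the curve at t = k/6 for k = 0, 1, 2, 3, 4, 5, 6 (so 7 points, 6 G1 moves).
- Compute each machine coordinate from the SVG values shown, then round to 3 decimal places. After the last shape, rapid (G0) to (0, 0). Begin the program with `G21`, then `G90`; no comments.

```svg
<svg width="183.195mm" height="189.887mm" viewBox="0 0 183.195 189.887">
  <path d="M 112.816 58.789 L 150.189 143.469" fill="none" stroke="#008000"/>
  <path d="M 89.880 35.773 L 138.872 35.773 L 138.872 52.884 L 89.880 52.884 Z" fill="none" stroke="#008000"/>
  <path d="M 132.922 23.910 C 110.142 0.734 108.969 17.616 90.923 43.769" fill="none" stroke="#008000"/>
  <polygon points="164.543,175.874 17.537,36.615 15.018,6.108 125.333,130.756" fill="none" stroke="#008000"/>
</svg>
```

1 u = 1 mm; y_m = 189.887 − y.

[1] `<path>` line segment, #008000→score S396 F1750: (112.816,131.098) → (150.189,46.418)

[2] `<path>` rectangle, #008000→score S396 F1750: (89.880,154.114) → (138.872,154.114) → (138.872,137.003) → (89.880,137.003) → (89.880,154.114) (closed)

[3] `<path>` cubic bezier, #008000→score S396 F1750: (132.922,165.977) → (123.154,174.369) → (115.919,176.941) → (110.147,174.546) → (104.770,168.040) → (98.718,158.279) → (90.923,146.118)

[4] `<polygon>` closed polygon, #008000→score S396 F1750: (164.543,14.013) → (17.537,153.272) → (15.018,183.779) → (125.333,59.131) → (164.543,14.013) (closed)

G21
G90
G0 X112.816 Y131.098
M4 S396
G1 X150.189 Y46.418 F1750
G0 X89.880 Y154.114
M4 S396
G1 X138.872 Y154.114 F1750
G1 X138.872 Y137.003
G1 X89.880 Y137.003
G1 X89.880 Y154.114
G0 X132.922 Y165.977
M4 S396
G1 X123.154 Y174.369 F1750
G1 X115.919 Y176.941
G1 X110.147 Y174.546
G1 X104.770 Y168.040
G1 X98.718 Y158.279
G1 X90.923 Y146.118
G0 X164.543 Y14.013
M4 S396
G1 X17.537 Y153.272 F1750
G1 X15.018 Y183.779
G1 X125.333 Y59.131
G1 X164.543 Y14.013
M5
G0 X0.000 Y0.000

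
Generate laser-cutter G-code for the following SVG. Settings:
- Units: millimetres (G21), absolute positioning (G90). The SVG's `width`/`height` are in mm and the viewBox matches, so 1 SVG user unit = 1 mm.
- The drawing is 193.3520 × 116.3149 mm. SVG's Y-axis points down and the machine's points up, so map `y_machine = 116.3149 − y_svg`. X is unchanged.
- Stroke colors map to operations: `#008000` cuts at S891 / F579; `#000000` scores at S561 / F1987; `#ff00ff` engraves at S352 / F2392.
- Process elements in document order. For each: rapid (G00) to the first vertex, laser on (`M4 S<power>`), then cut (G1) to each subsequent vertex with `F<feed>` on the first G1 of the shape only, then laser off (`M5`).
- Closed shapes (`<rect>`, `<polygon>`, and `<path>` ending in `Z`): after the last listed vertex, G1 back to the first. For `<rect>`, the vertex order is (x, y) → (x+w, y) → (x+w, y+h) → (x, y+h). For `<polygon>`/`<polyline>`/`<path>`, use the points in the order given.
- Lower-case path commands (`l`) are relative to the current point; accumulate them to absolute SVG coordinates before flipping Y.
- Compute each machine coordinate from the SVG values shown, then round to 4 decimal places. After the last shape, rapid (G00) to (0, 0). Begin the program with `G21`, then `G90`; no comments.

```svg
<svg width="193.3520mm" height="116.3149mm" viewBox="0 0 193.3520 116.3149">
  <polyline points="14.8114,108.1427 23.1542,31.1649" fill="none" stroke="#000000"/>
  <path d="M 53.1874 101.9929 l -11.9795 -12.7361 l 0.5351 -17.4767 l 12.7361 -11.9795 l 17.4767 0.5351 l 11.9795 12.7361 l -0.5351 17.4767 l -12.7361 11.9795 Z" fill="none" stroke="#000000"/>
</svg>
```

viewBox `0 0 193.3520 116.3149` with mm width/height → 1 unit = 1 mm. Flip: y_m = 116.3149 − y_svg.

**Shape 1** — `<polyline>` line segment, stroke `#000000` → score (S561, F1987). Machine vertices: (14.8114,8.1722) → (23.1542,85.1500). Open path.

**Shape 2** — `<path>` regular polygon, stroke `#000000` → score (S561, F1987). Machine vertices: (53.1874,14.3220) → (41.2079,27.0581) → (41.7430,44.5348) → (54.4791,56.5143) → (71.9558,55.9792) → (83.9353,43.2431) → (83.4002,25.7664) → (70.6641,13.7869) → (53.1874,14.3220). Closed: final G1 returns to the first vertex.

G21
G90
G00 X14.8114 Y8.1722
M4 S561
G1 X23.1542 Y85.1500 F1987
M5
G00 X53.1874 Y14.3220
M4 S561
G1 X41.2079 Y27.0581 F1987
G1 X41.7430 Y44.5348
G1 X54.4791 Y56.5143
G1 X71.9558 Y55.9792
G1 X83.9353 Y43.2431
G1 X83.4002 Y25.7664
G1 X70.6641 Y13.7869
G1 X53.1874 Y14.3220
M5
G00 X0.0000 Y0.0000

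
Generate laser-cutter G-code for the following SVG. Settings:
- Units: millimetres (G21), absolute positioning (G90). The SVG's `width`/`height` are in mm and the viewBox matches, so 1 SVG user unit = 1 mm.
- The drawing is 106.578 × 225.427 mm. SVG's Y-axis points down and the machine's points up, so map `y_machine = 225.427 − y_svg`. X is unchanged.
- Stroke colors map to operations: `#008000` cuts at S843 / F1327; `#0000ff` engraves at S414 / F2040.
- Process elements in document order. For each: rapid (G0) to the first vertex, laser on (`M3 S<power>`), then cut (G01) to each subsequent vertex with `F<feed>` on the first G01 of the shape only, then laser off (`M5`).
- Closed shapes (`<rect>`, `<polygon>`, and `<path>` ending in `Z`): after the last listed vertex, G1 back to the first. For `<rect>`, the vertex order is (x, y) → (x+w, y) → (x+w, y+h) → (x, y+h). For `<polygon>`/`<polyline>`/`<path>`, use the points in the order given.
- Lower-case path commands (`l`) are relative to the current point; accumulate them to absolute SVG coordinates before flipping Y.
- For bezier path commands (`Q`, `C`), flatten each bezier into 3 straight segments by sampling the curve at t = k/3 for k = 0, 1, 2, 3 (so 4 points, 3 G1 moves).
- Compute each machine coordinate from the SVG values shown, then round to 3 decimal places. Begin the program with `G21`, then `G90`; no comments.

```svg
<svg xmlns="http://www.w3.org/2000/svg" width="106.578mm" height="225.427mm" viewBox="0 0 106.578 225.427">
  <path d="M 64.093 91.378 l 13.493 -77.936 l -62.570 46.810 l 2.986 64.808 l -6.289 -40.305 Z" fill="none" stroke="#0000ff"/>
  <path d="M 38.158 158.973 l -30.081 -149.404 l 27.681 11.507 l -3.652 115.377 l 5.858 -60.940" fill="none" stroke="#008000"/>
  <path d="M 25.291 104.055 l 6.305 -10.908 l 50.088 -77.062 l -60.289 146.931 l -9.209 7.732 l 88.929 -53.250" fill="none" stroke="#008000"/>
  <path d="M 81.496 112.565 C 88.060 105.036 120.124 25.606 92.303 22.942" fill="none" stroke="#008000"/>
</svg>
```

G21
G90
G0 X64.093 Y134.049
M3 S414
G01 X77.586 Y211.985 F2040
G01 X15.016 Y165.175
G01 X18.002 Y100.367
G01 X11.713 Y140.672
G01 X64.093 Y134.049
M5
G0 X38.158 Y66.454
M3 S843
G01 X8.077 Y215.858 F1327
G01 X35.758 Y204.351
G01 X32.106 Y88.974
G01 X37.964 Y149.914
M5
G0 X25.291 Y121.372
M3 S843
G01 X31.596 Y132.280 F1327
G01 X81.684 Y209.342
G01 X21.395 Y62.411
G01 X12.186 Y54.679
G01 X101.115 Y107.929
M5
G0 X81.496 Y112.862
M3 S843
G01 X93.398 Y138.852 F1327
G01 X103.325 Y179.739
G01 X92.303 Y202.485
M5

1 u = 1 mm; y_m = 225.427 − y.

[1] `<path>` closed polygon, #0000ff→engrave S414 F2040: (64.093,134.049) → (77.586,211.985) → (15.016,165.175) → (18.002,100.367) → (11.713,140.672) → (64.093,134.049) (closed)

[2] `<path>` open polyline, #008000→cut S843 F1327: (38.158,66.454) → (8.077,215.858) → (35.758,204.351) → (32.106,88.974) → (37.964,149.914)

[3] `<path>` open polyline, #008000→cut S843 F1327: (25.291,121.372) → (31.596,132.280) → (81.684,209.342) → (21.395,62.411) → (12.186,54.679) → (101.115,107.929)

[4] `<path>` cubic bezier, #008000→cut S843 F1327: (81.496,112.862) → (93.398,138.852) → (103.325,179.739) → (92.303,202.485)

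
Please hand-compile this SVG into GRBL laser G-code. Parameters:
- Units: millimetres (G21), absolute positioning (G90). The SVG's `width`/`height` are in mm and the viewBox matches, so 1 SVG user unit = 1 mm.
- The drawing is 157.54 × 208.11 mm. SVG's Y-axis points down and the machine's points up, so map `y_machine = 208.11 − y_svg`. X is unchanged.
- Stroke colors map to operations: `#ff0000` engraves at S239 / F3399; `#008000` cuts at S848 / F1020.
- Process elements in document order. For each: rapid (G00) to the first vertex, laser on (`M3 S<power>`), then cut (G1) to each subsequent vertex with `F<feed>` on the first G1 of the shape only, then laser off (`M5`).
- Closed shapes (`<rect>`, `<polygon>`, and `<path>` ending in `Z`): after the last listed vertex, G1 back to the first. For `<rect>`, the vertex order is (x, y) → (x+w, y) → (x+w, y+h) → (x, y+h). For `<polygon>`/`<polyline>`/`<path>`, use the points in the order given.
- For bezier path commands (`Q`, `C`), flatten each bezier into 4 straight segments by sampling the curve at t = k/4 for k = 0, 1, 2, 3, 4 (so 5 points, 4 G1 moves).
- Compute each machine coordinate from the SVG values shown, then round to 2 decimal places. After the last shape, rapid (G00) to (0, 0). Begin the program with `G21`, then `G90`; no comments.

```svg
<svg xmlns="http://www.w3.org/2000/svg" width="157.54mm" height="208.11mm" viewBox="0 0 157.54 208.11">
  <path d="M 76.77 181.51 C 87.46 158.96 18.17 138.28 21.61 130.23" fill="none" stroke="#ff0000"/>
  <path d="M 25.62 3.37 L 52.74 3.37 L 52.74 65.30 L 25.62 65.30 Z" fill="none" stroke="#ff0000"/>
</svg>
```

G21
G90
G00 X76.77 Y26.60
M3 S239
G1 X72.18 Y42.99 F3399
G1 X51.91 Y57.68
G1 X30.28 Y69.64
G1 X21.61 Y77.88
M5
G00 X25.62 Y204.74
M3 S239
G1 X52.74 Y204.74 F3399
G1 X52.74 Y142.81
G1 X25.62 Y142.81
G1 X25.62 Y204.74
M5
G00 X0.00 Y0.00

Since the viewBox matches the mm dimensions, user units are millimetres directly. The only transform is the Y-flip y_m = 208.11 − y_svg.

Shape 1 is a cubic bezier drawn with `<path>`. Its stroke #ff0000 means engrave at S239, F3399. After flipping Y the toolpath is (76.77,26.60) → (72.18,42.99) → (51.91,57.68) → (30.28,69.64) → (21.61,77.88).

Shape 2 is a rectangle drawn with `<path>`. Its stroke #ff0000 means engrave at S239, F3399. After flipping Y the toolpath is (25.62,204.74) → (52.74,204.74) → (52.74,142.81) → (25.62,142.81) → (25.62,204.74), returning to the start.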